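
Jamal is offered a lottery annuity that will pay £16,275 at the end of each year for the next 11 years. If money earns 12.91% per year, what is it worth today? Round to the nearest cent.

PV = PMT · [1 − (1+i)^(−n)] / i = 16275 · 5.708810 = 92,910.8872

£92,910.89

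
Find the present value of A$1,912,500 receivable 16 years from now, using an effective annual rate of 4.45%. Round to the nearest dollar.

A$952,942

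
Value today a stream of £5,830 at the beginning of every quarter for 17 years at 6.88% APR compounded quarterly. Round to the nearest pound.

£236,661

i = 0.0688/4 = 0.0172 per quarter; n = 17·4 = 68.
PV = PMT · [1 − (1+i)^(−n)] / i × (1+i) = 5830 · 40.593717 = 236,661.3672
(Beginning-of-period payments → annuity-due factor ×(1+i).)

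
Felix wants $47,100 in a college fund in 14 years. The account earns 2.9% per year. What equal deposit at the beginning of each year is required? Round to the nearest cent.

PMT = 47100 / ( [(1+0.029)^14 − 1] / 0.029 × (1+i) ) = 47100 / 17.463177 = 2,697.1038

$2,697.10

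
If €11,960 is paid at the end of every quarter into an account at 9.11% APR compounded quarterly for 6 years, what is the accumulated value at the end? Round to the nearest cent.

i = 0.0911/4 = 0.022775 per quarter; n = 6·4 = 24.
FV = 11960 × [(1+0.022775)^24 − 1] / 0.022775 = 11960 × 31.473591 = 376,424.1427

€376,424.14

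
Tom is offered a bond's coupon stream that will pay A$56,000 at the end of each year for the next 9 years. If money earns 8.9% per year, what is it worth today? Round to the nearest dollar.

A$337,103

Annuity factor a(9|0.089) = 6.019697; PV = 56000 × 6.019697 = 337,103.0272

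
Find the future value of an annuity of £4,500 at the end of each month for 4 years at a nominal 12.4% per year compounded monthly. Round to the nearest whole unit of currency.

£277,824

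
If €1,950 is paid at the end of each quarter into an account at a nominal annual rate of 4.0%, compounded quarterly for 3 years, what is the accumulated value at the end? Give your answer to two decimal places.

€24,730.88

With 4 periods per year: i = 0.01, n = 12.
FV = PMT · [(1+i)^n − 1] / i = 1950 · 12.682503 = 24,730.8809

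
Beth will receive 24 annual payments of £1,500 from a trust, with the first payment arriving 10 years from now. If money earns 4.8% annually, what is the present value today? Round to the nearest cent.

Value one period before first payment (t=9): 1500 × [1 − (1+0.048)^(−24)] / 0.048 = 1500 × 14.071134 = 21,106.7008
PV₀ = 21,106.7008 / (1+0.048)^9 = 21,106.7008 / 1.524936 = 13,841.0427

£13,841.04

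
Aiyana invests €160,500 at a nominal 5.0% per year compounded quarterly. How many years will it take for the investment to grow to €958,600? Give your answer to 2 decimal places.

Periodic rate i = 0.05/4 = 0.0125.
(1+i)^n = 958600/160500 = 5.97259, so n = ln 5.97259 / ln 1.0125 = 143.8661 quarters
= 143.8661/4 years

35.97 years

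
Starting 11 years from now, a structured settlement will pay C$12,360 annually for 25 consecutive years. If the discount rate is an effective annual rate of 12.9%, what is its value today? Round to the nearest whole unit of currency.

C$27,105

PV at t=10 (ordinary 25-year annuity): 12360 × a(25|0.129) = 12360 × 7.378635 = 91,199.9256
PV₀ = 91,199.9256 / (1+0.129)^10 = 91,199.9256 / 3.364646 = 27,105.3528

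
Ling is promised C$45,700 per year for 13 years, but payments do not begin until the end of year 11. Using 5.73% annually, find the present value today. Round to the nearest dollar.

C$235,443

Value one period before first payment (t=10): 45700 × [1 − (1+0.0573)^(−13)] / 0.0573 = 45700 × 8.993994 = 411,025.5151
PV₀ = 411,025.5151 / (1+0.0573)^10 = 411,025.5151 / 1.745751 = 235,443.3672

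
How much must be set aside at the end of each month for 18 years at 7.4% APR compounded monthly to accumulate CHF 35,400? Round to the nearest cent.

With 12 periods per year: i = 0.00616667, n = 216.
FV-annuity factor = 449.699762; PMT = 35400 / 449.699762 = 78.7192

CHF 78.72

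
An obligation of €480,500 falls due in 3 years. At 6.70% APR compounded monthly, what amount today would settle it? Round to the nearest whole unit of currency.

Periodic rate i = 0.067/12 = 0.00558333; n = 3 × 12 = 36 periods.
Discount factor = (1+0.00558333)^(−36) = 0.818370; PV = 480,500 × 0.818370 = 393,226.6934

€393,227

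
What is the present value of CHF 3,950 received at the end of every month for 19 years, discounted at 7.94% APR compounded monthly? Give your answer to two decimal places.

i = 0.0794/12 = 0.00661667 per month; n = 19·12 = 228.
PV = PMT · [1 − (1+i)^(−n)] / i = 3950 · 117.533282 = 464,256.4622

CHF 464,256.46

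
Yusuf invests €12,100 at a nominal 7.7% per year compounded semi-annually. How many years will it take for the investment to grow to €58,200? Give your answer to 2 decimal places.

20.79 years

Periodic rate i = 0.077/2 = 0.0385.
(1+i)^n = 58200/12100 = 4.80992, so n = ln 4.80992 / ln 1.0385 = 41.5773 half-years
= 41.5773/2 years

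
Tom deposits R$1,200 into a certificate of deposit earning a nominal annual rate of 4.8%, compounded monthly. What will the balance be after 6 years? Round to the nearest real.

R$1,600

With 12 periods per year: i = 0.004, n = 72.
FV = PV·(1+i)^n = 1,200 × 1.332991 = 1,599.5896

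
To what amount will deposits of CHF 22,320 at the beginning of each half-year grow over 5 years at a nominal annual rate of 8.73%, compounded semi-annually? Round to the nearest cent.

Periodic rate i = 0.0873/2 = 0.04365; n = 5 × 2 = 10 periods.
FV = PMT · [(1+i)^n − 1] / i × (1+i) = 22320 · 12.744326 = 284,453.3597
Payments are at the start of each period, so multiply by (1+i).

CHF 284,453.36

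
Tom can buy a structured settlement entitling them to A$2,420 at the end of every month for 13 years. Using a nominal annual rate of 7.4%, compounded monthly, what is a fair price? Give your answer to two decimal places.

i = 0.074/12 = 0.00616667 per month; n = 13·12 = 156.
PV = PMT · [1 − (1+i)^(−n)] / i = 2420 · 100.012159 = 242,029.4255

A$242,029.43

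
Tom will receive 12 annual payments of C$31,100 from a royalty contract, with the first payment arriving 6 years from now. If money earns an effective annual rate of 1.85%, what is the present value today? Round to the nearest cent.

C$302,871.86

PV at t=5 (ordinary 12-year annuity): 31100 × a(12|0.0185) = 31100 × 10.673422 = 331,943.4360
Discount back 5 years: 331,943.4360 × (1+0.0185)^(−5) = 331,943.4360 × 0.912420 = 302,871.8557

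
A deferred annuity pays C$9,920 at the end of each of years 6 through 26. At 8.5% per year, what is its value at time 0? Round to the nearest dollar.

C$63,621

Value one period before first payment (t=5): 9920 × [1 − (1+0.085)^(−21)] / 0.085 = 9920 × 9.643628 = 95,664.7918
PV₀ = 95,664.7918 / (1+0.085)^5 = 95,664.7918 / 1.503657 = 63,621.4320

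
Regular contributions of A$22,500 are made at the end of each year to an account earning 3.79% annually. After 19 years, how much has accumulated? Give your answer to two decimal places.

A$609,976.40

FV = 22500 × [(1+0.0379)^19 − 1] / 0.0379 = 22500 × 27.110062 = 609,976.3982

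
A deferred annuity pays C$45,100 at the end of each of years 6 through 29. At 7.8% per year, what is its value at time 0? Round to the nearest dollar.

C$331,696

PV at t=5 (ordinary 24-year annuity): 45100 × a(24|0.078) = 45100 × 10.706755 = 482,874.6704
Discount back 5 years: 482,874.6704 × (1+0.078)^(−5) = 482,874.6704 × 0.686920 = 331,696.2949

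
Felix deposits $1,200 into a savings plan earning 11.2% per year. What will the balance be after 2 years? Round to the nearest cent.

FV = PV·(1+i)^n = 1,200 × 1.236544 = 1,483.8528

$1,483.85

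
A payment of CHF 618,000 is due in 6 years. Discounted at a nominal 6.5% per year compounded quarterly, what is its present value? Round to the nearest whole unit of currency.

Periodic rate i = 0.065/4 = 0.01625; n = 6 × 4 = 24 periods.
PV = 618,000 / (1 + 0.01625)^24 = 618,000 / 1.472358 = 419,734.8878

CHF 419,735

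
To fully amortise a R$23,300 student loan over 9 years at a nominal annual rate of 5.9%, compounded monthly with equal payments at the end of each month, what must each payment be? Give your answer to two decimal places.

Periodic rate i = 0.059/12 = 0.00491667; n = 9 × 12 = 108 periods.
PMT = 23300 / ( [1 − (1+0.00491667)^(−108)] / 0.00491667 ) = 23300 / 83.637512 = 278.5831

R$278.58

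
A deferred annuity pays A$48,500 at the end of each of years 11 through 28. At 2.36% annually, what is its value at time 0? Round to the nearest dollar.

A$558,019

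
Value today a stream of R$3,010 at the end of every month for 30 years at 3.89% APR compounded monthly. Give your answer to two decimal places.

With 12 periods per year: i = 0.00324167, n = 360.
Annuity factor a(360|0.00324167) = 212.271192; PV = 3010 × 212.271192 = 638,936.2882

R$638,936.29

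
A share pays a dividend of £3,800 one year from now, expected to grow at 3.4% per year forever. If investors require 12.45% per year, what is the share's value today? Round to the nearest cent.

PV = PMT / (i − g) = 3800 / (0.1245 − 0.034) = 3800 / 0.090500 = 41,988.9503

£41,988.95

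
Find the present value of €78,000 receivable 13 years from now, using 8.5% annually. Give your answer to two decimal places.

PV = FV·(1+i)^(−n) = 78,000 × 0.346269 = 27,008.9690

€27,008.97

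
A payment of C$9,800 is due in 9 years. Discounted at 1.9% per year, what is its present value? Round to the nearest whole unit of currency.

C$8,273

PV = 9,800 / (1 + 0.019)^9 = 9,800 / 1.184589 = 8,272.9123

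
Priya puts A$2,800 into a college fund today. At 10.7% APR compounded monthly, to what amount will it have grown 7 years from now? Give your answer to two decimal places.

A$5,902.05

Periodic rate i = 0.107/12 = 0.00891667; n = 7 × 12 = 84 periods.
2,800 × (1+0.00891667)^84 = 2,800 × 2.107875 = 5,902.0506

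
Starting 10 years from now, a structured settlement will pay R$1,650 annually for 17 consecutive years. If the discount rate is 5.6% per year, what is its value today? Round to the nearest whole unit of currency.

PV at t=9 (ordinary 17-year annuity): 1650 × a(17|0.056) = 1650 × 10.785418 = 17,795.9395
Discount back 9 years: 17,795.9395 × (1+0.056)^(−9) = 17,795.9395 × 0.612385 = 10,897.9712

R$10,898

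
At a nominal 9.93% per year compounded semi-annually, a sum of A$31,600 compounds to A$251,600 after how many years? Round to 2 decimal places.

21.41 years

Periodic rate i = 0.0993/2 = 0.04965.
(1+i)^n = 251600/31600 = 7.96203, so n = ln 7.96203 / ln 1.04965 = 42.8151 half-years
= 42.8151/2 years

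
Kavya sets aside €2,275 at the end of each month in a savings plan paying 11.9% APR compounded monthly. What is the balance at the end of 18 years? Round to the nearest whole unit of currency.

€1,703,857

Periodic rate i = 0.119/12 = 0.00991667; n = 18 × 12 = 216 periods.
Accumulation factor s(216|0.00991667) = 748.948068; FV = 2275 × 748.948068 = 1,703,856.8553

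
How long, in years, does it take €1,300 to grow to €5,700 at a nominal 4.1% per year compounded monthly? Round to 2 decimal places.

36.11 years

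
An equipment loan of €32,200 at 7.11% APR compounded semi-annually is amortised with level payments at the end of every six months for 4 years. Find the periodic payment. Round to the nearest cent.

€4,695.11

i = 0.0711/2 = 0.03555 per half-year; n = 4·2 = 8.
Annuity-PV factor = 6.858204; PMT = 32200 / 6.858204 = 4,695.1067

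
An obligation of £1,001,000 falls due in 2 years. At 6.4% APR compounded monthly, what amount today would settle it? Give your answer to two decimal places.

£881,032.84

Periodic rate i = 0.064/12 = 0.00533333; n = 2 × 12 = 24 periods.
PV = 1,001,000 / (1 + 0.00533333)^24 = 1,001,000 / 1.136166 = 881,032.8425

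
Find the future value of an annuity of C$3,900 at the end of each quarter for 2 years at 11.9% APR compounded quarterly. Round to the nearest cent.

C$34,649.36

i = 0.119/4 = 0.02975 per quarter; n = 2·4 = 8.
FV = PMT · [(1+i)^n − 1] / i = 3900 · 8.884451 = 34,649.3596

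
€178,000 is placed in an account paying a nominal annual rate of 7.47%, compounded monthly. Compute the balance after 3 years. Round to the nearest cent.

i = 0.0747/12 = 0.006225 per month; n = 3·12 = 36.
178,000 × (1+0.006225)^36 = 178,000 × 1.250327 = 222,558.2623

€222,558.26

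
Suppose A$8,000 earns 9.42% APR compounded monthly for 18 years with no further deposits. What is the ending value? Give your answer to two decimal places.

i = 0.0942/12 = 0.00785 per month; n = 18·12 = 216.
FV = 8,000 × (1 + 0.00785)^216 = 43,311.6190

A$43,311.62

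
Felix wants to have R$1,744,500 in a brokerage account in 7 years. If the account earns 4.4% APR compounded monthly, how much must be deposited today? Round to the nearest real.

With 12 periods per year: i = 0.00366667, n = 84.
PV = 1,744,500 / (1 + 0.00366667)^84 = 1,744,500 / 1.359935 = 1,282,782.1473

R$1,282,782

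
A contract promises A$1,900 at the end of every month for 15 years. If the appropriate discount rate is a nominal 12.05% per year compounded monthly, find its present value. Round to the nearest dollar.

i = 0.1205/12 = 0.0100417 per month; n = 15·12 = 180.
PV = 1900 × [1 − (1+0.0100417)^(−180)] / 0.0100417 = 1900 × 83.098807 = 157,887.7328

A$157,888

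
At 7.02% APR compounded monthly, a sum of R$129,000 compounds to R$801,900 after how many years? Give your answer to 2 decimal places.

26.10 years

Periodic rate i = 0.0702/12 = 0.00585.
(1+i)^n = 801900/129000 = 6.21628, so n = ln 6.21628 / ln 1.00585 = 313.2497 months
= 313.2497/12 years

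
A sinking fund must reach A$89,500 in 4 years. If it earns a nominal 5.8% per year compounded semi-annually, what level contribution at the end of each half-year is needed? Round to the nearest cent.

A$10,100.62

i = 0.058/2 = 0.029 per half-year; n = 4·2 = 8.
FV-annuity factor = 8.860843; PMT = 89500 / 8.860843 = 10,100.6186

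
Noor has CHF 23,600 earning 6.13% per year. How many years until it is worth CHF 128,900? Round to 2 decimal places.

n = ln(128900/23600) / ln(1+0.0613) = ln(5.46186) / 0.059495 = 28.5369 years

28.54 years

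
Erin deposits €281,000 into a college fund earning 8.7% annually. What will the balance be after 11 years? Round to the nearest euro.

€703,447

FV = PV·(1+i)^n = 281,000 × 2.503370 = 703,446.8753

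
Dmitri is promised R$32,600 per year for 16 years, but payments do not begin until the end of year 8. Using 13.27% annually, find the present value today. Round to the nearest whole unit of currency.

R$88,707

PV at t=7 (ordinary 16-year annuity): 32600 × a(16|0.1327) = 32600 × 6.509456 = 212,208.2790
Discount back 7 years: 212,208.2790 × (1+0.1327)^(−7) = 212,208.2790 × 0.418019 = 88,707.0261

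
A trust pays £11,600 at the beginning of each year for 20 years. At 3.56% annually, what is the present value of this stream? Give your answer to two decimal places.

£169,809.82

PV = PMT · [1 − (1+i)^(−n)] / i × (1+i) = 11600 · 14.638778 = 169,809.8200
Payments are at the start of each period, so multiply by (1+i).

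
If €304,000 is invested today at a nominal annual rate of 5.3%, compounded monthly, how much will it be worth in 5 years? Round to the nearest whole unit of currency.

i = 0.053/12 = 0.00441667 per month; n = 5·12 = 60.
FV = 304,000 × (1 + 0.00441667)^60 = 396,011.8799

€396,012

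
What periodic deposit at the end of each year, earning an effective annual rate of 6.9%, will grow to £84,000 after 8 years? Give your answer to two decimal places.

PMT = 84000 / ( [(1+0.069)^8 − 1] / 0.069 ) = 84000 / 10.222926 = 8,216.8259

£8,216.83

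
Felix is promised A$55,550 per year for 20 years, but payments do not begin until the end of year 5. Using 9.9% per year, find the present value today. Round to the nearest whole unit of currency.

A$326,419

Value one period before first payment (t=4): 55550 × [1 − (1+0.099)^(−20)] / 0.099 = 55550 × 8.571998 = 476,174.4822
PV₀ = 476,174.4822 / (1+0.099)^4 = 476,174.4822 / 1.458783 = 326,418.9388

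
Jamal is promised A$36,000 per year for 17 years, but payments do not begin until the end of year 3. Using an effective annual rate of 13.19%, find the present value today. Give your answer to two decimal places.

PV at t=2 (ordinary 17-year annuity): 36000 × a(17|0.1319) = 36000 × 6.658891 = 239,720.0788
PV₀ = 239,720.0788 / (1+0.1319)^2 = 239,720.0788 / 1.281198 = 187,106.2488

A$187,106.25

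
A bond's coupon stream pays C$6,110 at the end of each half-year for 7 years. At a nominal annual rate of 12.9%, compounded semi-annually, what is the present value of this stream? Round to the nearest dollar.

C$55,243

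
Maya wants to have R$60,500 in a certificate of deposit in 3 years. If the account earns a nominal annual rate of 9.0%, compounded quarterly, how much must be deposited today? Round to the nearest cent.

i = 0.09/4 = 0.0225 per quarter; n = 3·4 = 12.
Discount factor = (1+0.0225)^(−12) = 0.765667; PV = 60,500 × 0.765667 = 46,322.8823

R$46,322.88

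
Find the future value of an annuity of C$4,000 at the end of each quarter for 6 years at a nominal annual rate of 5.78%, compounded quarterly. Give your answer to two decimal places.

C$113,779.27

Periodic rate i = 0.0578/4 = 0.01445; n = 6 × 4 = 24 periods.
Accumulation factor s(24|0.01445) = 28.444818; FV = 4000 × 28.444818 = 113,779.2726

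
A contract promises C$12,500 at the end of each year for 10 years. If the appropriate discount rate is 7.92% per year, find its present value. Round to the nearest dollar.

C$84,180

PV = PMT · [1 − (1+i)^(−n)] / i = 12500 · 6.734361 = 84,179.5185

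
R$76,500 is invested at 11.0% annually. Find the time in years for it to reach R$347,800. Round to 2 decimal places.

n = ln(347800/76500) / ln(1+0.11) = ln(4.54641) / 0.104360 = 14.5107 years

14.51 years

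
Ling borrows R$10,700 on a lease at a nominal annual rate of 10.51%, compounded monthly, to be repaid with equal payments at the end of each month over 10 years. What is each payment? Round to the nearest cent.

R$144.44

i = 0.1051/12 = 0.00875833 per month; n = 10·12 = 120.
PMT = 10700 / ( [1 − (1+0.00875833)^(−120)] / 0.00875833 ) = 10700 / 74.079014 = 144.4404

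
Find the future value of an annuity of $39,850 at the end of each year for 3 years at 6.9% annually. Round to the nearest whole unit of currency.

FV = PMT · [(1+i)^n − 1] / i = 39850 · 3.211761 = 127,988.6758

$127,989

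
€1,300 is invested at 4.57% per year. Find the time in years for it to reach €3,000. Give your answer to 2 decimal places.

(1+i)^n = 3000/1300 = 2.30769, so n = ln 2.30769 / ln 1.0457 = 18.7137 years

18.71 years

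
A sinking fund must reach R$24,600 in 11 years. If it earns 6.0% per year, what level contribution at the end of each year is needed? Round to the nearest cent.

PMT = 24600 / ( [(1+0.06)^11 − 1] / 0.06 ) = 24600 / 14.971643 = 1,643.1063

R$1,643.11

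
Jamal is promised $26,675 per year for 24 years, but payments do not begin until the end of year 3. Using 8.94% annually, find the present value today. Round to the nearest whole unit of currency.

$219,213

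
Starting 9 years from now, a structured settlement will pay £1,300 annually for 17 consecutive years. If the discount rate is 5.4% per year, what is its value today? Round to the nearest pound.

Value one period before first payment (t=8): 1300 × [1 − (1+0.054)^(−17)] / 0.054 = 1300 × 10.944683 = 14,228.0882
PV₀ = 14,228.0882 / (1+0.054)^8 = 14,228.0882 / 1.523088 = 9,341.6085

£9,342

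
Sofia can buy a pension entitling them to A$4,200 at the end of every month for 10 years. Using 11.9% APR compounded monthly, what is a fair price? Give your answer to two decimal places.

A$293,925.28

Periodic rate i = 0.119/12 = 0.00991667; n = 10 × 12 = 120 periods.
PV = PMT · [1 − (1+i)^(−n)] / i = 4200 · 69.982210 = 293,925.2809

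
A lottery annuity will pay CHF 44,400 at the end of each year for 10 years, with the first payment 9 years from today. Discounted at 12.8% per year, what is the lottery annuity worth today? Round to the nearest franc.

PV at t=8 (ordinary 10-year annuity): 44400 × a(10|0.128) = 44400 × 5.469895 = 242,863.3457
PV₀ = 242,863.3457 / (1+0.128)^8 = 242,863.3457 / 2.621035 = 92,659.3344

CHF 92,659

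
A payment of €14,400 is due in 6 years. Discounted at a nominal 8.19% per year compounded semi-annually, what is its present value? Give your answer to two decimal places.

i = 0.0819/2 = 0.04095 per half-year; n = 6·2 = 12.
Discount factor = (1+0.04095)^(−12) = 0.617791; PV = 14,400 × 0.617791 = 8,896.1902

€8,896.19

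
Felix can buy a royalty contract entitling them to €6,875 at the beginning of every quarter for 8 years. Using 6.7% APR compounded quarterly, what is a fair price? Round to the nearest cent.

With 4 periods per year: i = 0.01675, n = 32.
PV = 6875 × [1 − (1+0.01675)^(−32)] / 0.01675 × (1+i) = 6875 × 25.028005 = 172,067.5310
(Beginning-of-period payments → annuity-due factor ×(1+i).)

€172,067.53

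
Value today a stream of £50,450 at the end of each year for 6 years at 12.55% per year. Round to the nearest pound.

PV = PMT · [1 − (1+i)^(−n)] / i = 50450 · 4.048153 = 204,229.3018

£204,229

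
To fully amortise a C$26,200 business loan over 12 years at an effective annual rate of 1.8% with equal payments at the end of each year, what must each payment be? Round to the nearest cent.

PMT = 26200 / ( [1 − (1+0.018)^(−12)] / 0.018 ) = 26200 / 10.706412 = 2,447.1318

C$2,447.13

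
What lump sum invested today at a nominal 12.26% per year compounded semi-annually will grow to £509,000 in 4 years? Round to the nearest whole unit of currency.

Periodic rate i = 0.1226/2 = 0.0613; n = 4 × 2 = 8 periods.
Discount factor = (1+0.0613)^(−8) = 0.621290; PV = 509,000 × 0.621290 = 316,236.8450

£316,237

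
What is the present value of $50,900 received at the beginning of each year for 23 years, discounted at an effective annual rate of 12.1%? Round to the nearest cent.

$437,472.58

PV = PMT · [1 − (1+i)^(−n)] / i × (1+i) = 50900 · 8.594746 = 437,472.5751
(annuity-due: payments at period start, so ×(1+i).)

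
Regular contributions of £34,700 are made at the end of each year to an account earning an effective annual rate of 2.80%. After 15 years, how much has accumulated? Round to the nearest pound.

FV = PMT · [(1+i)^n − 1] / i = 34700 · 18.328620 = 636,003.1008

£636,003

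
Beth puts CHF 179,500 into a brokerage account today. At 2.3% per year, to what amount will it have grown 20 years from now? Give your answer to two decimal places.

CHF 282,863.64

FV = 179,500 × (1 + 0.023)^20 = 282,863.6409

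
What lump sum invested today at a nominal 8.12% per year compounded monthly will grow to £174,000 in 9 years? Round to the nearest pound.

i = 0.0812/12 = 0.00676667 per month; n = 9·12 = 108.
Discount factor = (1+0.00676667)^(−108) = 0.482710; PV = 174,000 × 0.482710 = 83,991.5956

£83,992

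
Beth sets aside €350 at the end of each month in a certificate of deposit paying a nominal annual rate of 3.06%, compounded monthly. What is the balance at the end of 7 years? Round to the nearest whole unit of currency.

i = 0.0306/12 = 0.00255 per month; n = 7·12 = 84.
Accumulation factor s(84|0.00255) = 93.542228; FV = 350 × 93.542228 = 32,739.7800

€32,740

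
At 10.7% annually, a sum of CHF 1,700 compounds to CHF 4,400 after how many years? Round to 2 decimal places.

n = ln(4400/1700) / ln(1+0.107) = ln(2.58824) / 0.101654 = 9.3551 years

9.36 years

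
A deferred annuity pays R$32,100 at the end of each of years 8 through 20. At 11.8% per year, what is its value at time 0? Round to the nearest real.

PV at t=7 (ordinary 13-year annuity): 32100 × a(13|0.118) = 32100 × 6.486768 = 208,225.2450
Discount back 7 years: 208,225.2450 × (1+0.118)^(−7) = 208,225.2450 × 0.458044 = 95,376.3629

R$95,376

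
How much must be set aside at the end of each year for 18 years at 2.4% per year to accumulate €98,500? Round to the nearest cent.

€4,439.47

FV-annuity factor = 22.187314; PMT = 98500 / 22.187314 = 4,439.4738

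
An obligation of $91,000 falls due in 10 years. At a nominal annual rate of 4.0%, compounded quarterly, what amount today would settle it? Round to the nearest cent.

Periodic rate i = 0.04/4 = 0.01; n = 10 × 4 = 40 periods.
Discount factor = (1+0.01)^(−40) = 0.671653; PV = 91,000 × 0.671653 = 61,120.4356

$61,120.44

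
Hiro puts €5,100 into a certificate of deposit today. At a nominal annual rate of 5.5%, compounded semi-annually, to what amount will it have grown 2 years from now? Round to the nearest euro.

€5,685

Periodic rate i = 0.055/2 = 0.0275; n = 2 × 2 = 4 periods.
FV = 5,100 × (1 + 0.0275)^4 = 5,684.5684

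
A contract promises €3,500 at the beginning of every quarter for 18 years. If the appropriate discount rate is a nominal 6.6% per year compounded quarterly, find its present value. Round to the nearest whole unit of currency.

Periodic rate i = 0.066/4 = 0.0165; n = 18 × 4 = 72 periods.
PV = PMT · [1 − (1+i)^(−n)] / i × (1+i) = 3500 · 42.643723 = 149,253.0320
Payments are at the start of each period, so multiply by (1+i).

€149,253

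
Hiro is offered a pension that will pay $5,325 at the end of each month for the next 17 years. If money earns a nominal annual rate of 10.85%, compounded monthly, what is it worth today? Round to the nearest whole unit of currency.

$495,051

i = 0.1085/12 = 0.00904167 per month; n = 17·12 = 204.
Annuity factor a(204|0.00904167) = 92.967342; PV = 5325 × 92.967342 = 495,051.0935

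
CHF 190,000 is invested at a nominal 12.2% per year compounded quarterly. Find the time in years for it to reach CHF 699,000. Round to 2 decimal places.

10.84 years

Periodic rate i = 0.122/4 = 0.0305.
(1+i)^n = 699000/190000 = 3.67895, so n = ln 3.67895 / ln 1.0305 = 43.3571 quarters
= 43.3571/4 years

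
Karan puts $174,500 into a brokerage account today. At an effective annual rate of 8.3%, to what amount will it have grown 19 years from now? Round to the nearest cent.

FV = PV·(1+i)^n = 174,500 × 4.549259 = 793,845.7192

$793,845.72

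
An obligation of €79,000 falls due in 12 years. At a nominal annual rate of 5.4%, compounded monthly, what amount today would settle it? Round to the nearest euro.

€41,384

With 12 periods per year: i = 0.0045, n = 144.
PV = 79,000 / (1 + 0.0045)^144 = 79,000 / 1.908937 = 41,384.2963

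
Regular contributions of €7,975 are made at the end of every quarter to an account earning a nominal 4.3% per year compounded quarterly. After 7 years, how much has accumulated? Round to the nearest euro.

€258,939

Periodic rate i = 0.043/4 = 0.01075; n = 7 × 4 = 28 periods.
Accumulation factor s(28|0.01075) = 32.468887; FV = 7975 × 32.468887 = 258,939.3758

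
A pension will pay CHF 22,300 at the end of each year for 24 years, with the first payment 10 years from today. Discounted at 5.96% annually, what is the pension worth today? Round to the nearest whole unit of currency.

Value one period before first payment (t=9): 22300 × [1 − (1+0.0596)^(−24)] / 0.0596 = 22300 × 12.596881 = 280,910.4357
PV₀ = 280,910.4357 / (1+0.0596)^9 = 280,910.4357 / 1.683750 = 166,836.2143

CHF 166,836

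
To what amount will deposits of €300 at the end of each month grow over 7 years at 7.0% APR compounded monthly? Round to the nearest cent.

€32,399.69

i = 0.07/12 = 0.00583333 per month; n = 7·12 = 84.
FV = PMT · [(1+i)^n − 1] / i = 300 · 107.998981 = 32,399.6942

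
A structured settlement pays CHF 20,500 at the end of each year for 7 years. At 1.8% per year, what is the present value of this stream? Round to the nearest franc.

PV = 20500 × [1 − (1+0.018)^(−7)] / 0.018 = 20500 × 6.522038 = 133,701.7808

CHF 133,702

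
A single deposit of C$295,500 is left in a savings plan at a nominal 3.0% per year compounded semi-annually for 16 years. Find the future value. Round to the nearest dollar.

C$475,851

Periodic rate i = 0.03/2 = 0.015; n = 16 × 2 = 32 periods.
FV = PV·(1+i)^n = 295,500 × 1.610324 = 475,850.8366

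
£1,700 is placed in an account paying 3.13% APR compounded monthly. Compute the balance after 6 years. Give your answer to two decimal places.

£2,050.71

With 12 periods per year: i = 0.00260833, n = 72.
1,700 × (1+0.00260833)^72 = 1,700 × 1.206297 = 2,050.7052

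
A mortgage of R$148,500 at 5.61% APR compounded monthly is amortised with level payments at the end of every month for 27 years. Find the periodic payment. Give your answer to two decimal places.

With 12 periods per year: i = 0.004675, n = 324.
PMT = 148500 / ( [1 − (1+0.004675)^(−324)] / 0.004675 ) = 148500 / 166.705545 = 890.7922

R$890.79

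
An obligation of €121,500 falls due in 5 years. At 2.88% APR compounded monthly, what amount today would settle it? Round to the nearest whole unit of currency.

i = 0.0288/12 = 0.0024 per month; n = 5·12 = 60.
PV = FV·(1+i)^(−n) = 121,500 × 0.866037 = 105,223.5134

€105,224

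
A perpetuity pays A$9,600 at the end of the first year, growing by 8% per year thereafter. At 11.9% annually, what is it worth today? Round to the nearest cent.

PV = D₁/(r − g) = 9600/(0.119 − 0.08) = 246,153.8462

A$246,153.85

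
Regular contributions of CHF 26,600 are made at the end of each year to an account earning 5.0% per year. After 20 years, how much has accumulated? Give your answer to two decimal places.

Accumulation factor s(20|0.05) = 33.065954; FV = 26600 × 33.065954 = 879,554.3791

CHF 879,554.38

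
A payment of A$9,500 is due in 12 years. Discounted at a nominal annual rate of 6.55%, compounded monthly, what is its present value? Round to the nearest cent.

A$4,338.07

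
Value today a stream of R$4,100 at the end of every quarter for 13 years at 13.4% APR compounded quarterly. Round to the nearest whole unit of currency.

R$100,329

i = 0.134/4 = 0.0335 per quarter; n = 13·4 = 52.
PV = PMT · [1 − (1+i)^(−n)] / i = 4100 · 24.470401 = 100,328.6422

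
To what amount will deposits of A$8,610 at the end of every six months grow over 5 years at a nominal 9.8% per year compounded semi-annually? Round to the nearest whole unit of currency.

A$107,792

i = 0.098/2 = 0.049 per half-year; n = 5·2 = 10.
FV = 8610 × [(1+0.049)^10 − 1] / 0.049 = 8610 × 12.519340 = 107,791.5177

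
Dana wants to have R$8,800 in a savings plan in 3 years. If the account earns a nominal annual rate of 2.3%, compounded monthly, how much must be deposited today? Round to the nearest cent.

R$8,213.82

With 12 periods per year: i = 0.00191667, n = 36.
PV = FV·(1+i)^(−n) = 8,800 × 0.933388 = 8,213.8172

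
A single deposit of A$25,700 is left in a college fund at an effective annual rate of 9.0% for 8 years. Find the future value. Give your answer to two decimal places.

A$51,208.86

25,700 × (1+0.09)^8 = 25,700 × 1.992563 = 51,208.8599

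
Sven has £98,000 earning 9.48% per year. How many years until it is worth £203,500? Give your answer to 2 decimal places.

8.07 years

(1+i)^n = 203500/98000 = 2.07653, so n = ln 2.07653 / ln 1.0948 = 8.0676 years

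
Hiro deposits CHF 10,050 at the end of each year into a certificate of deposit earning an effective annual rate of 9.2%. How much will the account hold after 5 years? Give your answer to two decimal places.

CHF 60,386.48

FV = 10050 × [(1+0.092)^5 − 1] / 0.092 = 10050 × 6.008605 = 60,386.4810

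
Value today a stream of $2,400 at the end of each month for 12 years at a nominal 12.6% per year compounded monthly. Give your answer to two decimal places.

With 12 periods per year: i = 0.0105, n = 144.
PV = PMT · [1 − (1+i)^(−n)] / i = 2400 · 74.074915 = 177,779.7960

$177,779.80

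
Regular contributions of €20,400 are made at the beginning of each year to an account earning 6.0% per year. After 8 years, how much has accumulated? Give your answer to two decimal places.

€214,022.85

FV = 20400 × [(1+0.06)^8 − 1] / 0.06 × (1+i) = 20400 × 10.491316 = 214,022.8461
Payments are at the start of each period, so multiply by (1+i).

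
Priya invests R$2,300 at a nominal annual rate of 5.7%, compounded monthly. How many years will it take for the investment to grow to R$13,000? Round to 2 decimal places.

Periodic rate i = 0.057/12 = 0.00475.
n = ln(13000/2300) / ln(1+0.00475) = ln(5.65217) / 0.004739 = 365.5054 months
= 365.5054/12 years

30.46 years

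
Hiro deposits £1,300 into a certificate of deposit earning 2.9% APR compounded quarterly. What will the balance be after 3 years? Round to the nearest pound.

£1,418

i = 0.029/4 = 0.00725 per quarter; n = 3·4 = 12.
FV = PV·(1+i)^n = 1,300 × 1.090554 = 1,417.7206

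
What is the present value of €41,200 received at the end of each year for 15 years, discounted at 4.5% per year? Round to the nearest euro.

€442,469

Annuity factor a(15|0.045) = 10.739546; PV = 41200 × 10.739546 = 442,469.2839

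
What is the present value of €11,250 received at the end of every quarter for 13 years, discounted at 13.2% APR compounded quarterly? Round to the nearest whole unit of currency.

i = 0.132/4 = 0.033 per quarter; n = 13·4 = 52.
PV = 11250 × [1 − (1+0.033)^(−52)] / 0.033 = 11250 × 24.701982 = 277,897.2941

€277,897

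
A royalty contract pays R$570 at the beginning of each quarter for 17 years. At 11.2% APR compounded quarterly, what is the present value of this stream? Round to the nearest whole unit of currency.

R$17,727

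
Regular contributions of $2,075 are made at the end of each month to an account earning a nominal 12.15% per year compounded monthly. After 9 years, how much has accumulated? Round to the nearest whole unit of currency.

$403,387

Periodic rate i = 0.1215/12 = 0.010125; n = 9 × 12 = 108 periods.
FV = 2075 × [(1+0.010125)^108 − 1] / 0.010125 = 2075 × 194.403472 = 403,387.2046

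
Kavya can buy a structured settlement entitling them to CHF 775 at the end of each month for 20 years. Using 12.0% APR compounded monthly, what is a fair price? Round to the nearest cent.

CHF 70,385.05

With 12 periods per year: i = 0.01, n = 240.
PV = PMT · [1 − (1+i)^(−n)] / i = 775 · 90.819416 = 70,385.0477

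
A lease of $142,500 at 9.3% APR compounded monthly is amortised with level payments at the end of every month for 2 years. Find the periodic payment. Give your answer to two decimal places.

With 12 periods per year: i = 0.00775, n = 24.
PMT = 142500 / ( [1 − (1+0.00775)^(−24)] / 0.00775 ) = 142500 / 21.823335 = 6,529.7078

$6,529.71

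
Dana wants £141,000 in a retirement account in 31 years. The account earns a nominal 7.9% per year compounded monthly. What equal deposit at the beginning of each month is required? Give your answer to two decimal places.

£87.96

With 12 periods per year: i = 0.00658333, n = 372.
PMT = 141000 / ( [(1+0.00658333)^372 − 1] / 0.00658333 × (1+i) ) = 141000 / 1603.023959 = 87.9588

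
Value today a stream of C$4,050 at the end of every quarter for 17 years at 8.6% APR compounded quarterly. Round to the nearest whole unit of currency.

i = 0.086/4 = 0.0215 per quarter; n = 17·4 = 68.
Annuity factor a(68|0.0215) = 35.563186; PV = 4050 × 35.563186 = 144,030.9037

C$144,031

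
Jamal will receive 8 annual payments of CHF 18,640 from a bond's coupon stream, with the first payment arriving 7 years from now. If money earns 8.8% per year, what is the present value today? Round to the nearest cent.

CHF 62,662.97

PV at t=6 (ordinary 8-year annuity): 18640 × a(8|0.088) = 18640 × 5.576201 = 103,940.3838
PV₀ = 103,940.3838 / (1+0.088)^6 = 103,940.3838 / 1.658721 = 62,662.9655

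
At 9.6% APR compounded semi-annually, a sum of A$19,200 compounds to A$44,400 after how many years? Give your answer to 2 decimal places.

8.94 years

Periodic rate i = 0.096/2 = 0.048.
(1+i)^n = 44400/19200 = 2.31250, so n = ln 2.31250 / ln 1.048 = 17.8811 half-years
= 17.8811/2 years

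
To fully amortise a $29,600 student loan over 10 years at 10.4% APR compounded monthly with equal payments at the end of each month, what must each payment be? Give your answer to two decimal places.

Periodic rate i = 0.104/12 = 0.00866667; n = 10 × 12 = 120 periods.
PMT = 29600 / ( [1 − (1+0.00866667)^(−120)] / 0.00866667 ) = 29600 / 74.418231 = 397.7520

$397.75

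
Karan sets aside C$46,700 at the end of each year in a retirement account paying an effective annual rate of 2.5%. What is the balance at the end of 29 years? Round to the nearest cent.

C$1,954,689.01

FV = 46700 × [(1+0.025)^29 − 1] / 0.025 = 46700 × 41.856296 = 1,954,689.0124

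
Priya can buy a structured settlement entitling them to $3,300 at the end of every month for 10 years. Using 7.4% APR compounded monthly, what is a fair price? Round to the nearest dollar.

i = 0.074/12 = 0.00616667 per month; n = 10·12 = 120.
Annuity factor a(120|0.00616667) = 84.616328; PV = 3300 × 84.616328 = 279,233.8836

$279,234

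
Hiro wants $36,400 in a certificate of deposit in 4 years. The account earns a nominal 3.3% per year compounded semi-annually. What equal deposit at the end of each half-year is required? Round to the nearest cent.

i = 0.033/2 = 0.0165 per half-year; n = 4·2 = 8.
FV-annuity factor = 8.477565; PMT = 36400 / 8.477565 = 4,293.6859

$4,293.69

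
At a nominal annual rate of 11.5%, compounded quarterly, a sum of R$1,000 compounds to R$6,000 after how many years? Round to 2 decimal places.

Periodic rate i = 0.115/4 = 0.02875.
n = ln(6000/1000) / ln(1+0.02875) = ln(6.00000) / 0.028344 = 63.2137 quarters
= 63.2137/4 years

15.80 years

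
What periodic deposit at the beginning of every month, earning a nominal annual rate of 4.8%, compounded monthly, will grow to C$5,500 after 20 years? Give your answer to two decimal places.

C$13.64

i = 0.048/12 = 0.004 per month; n = 20·12 = 240.
FV-annuity factor × (1+i) = 403.281733; PMT = 5500 / 403.281733 = 13.6381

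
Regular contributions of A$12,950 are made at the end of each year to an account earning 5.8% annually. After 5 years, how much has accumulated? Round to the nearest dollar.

FV = 12950 × [(1+0.058)^5 − 1] / 0.058 = 12950 × 5.614627 = 72,709.4181

A$72,709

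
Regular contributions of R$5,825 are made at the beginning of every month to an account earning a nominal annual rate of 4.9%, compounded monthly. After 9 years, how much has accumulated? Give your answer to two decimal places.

i = 0.049/12 = 0.00408333 per month; n = 9·12 = 108.
FV = 5825 × [(1+0.00408333)^108 − 1] / 0.00408333 × (1+i) = 5825 × 135.948550 = 791,900.3013
Payments are at the start of each period, so multiply by (1+i).

R$791,900.30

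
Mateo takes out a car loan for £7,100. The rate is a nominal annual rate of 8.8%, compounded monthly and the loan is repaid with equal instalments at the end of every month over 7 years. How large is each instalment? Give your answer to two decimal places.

£113.51

Periodic rate i = 0.088/12 = 0.00733333; n = 7 × 12 = 84 periods.
Annuity-PV factor = 62.547837; PMT = 7100 / 62.547837 = 113.5131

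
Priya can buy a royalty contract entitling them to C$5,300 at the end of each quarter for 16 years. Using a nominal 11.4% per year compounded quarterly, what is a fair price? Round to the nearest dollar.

C$155,179

Periodic rate i = 0.114/4 = 0.0285; n = 16 × 4 = 64 periods.
Annuity factor a(64|0.0285) = 29.279003; PV = 5300 × 29.279003 = 155,178.7139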